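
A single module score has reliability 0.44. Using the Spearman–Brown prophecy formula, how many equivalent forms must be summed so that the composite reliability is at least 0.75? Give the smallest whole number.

k ≥ ρ*(1−ρ₁)/(ρ₁(1−ρ*)) = 0.75·0.56 / (0.44·0.25) = 3.818.
Smallest integer k = 4.

4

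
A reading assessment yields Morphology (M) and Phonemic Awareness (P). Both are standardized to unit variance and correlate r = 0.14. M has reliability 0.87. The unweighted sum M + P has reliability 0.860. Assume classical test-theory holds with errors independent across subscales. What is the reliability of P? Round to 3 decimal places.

Var(M+P) = 2 + 2·0.14 = 2.280.
True-score variance = ρ_M + ρ_P + 2·0.14, so 0.860 = (0.87 + ρ_P + 0.28) / 2.280.
ρ_P = 0.860·2.280 − 0.87 − 0.28 = 0.811.

0.811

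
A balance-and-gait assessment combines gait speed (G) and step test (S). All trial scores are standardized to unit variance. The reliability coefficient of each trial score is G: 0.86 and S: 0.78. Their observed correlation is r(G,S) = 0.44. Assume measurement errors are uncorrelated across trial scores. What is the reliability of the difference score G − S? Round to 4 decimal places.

0.6786

Var(G−S) = 1 + 1 − 2·0.44 = 2 − 0.88 = 1.12.
Because errors are independent across components, Cov(Tᵢ,Tⱼ) = Cov(Xᵢ,Xⱼ); the off-diagonal part of the true-score variance is the same as above.
True-score variance = [0.86 + 0.78] − 0.88 = 1.64 − 0.88 = 0.76.
Reliability = 0.76 / 1.12 = 0.6786.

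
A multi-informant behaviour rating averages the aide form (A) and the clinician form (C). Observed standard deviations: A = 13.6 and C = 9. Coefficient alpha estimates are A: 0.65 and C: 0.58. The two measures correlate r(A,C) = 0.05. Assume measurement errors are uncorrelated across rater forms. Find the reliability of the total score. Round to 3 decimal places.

0.645

Var(A+C) = 13.6² + 9² + 2·[13.6·9·0.05] = 265.96 + 12.24 = 278.2.
Because errors are independent across components, Cov(Tᵢ,Tⱼ) = Cov(Xᵢ,Xⱼ); the off-diagonal part of the true-score variance is the same as above.
True-score variance = [13.6²·0.65 + 9²·0.58] + 12.24 = 167.204 + 12.24 = 179.444.
Reliability = 179.444 / 278.2 = 0.645.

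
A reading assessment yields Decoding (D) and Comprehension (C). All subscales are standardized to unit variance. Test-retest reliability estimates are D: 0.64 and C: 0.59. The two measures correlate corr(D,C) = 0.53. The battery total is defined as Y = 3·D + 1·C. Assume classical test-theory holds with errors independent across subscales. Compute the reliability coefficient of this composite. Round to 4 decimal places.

Var(Y) = 3² + 1 + 2·[3·0.53] = 10 + 3.18 = 13.18.
Under uncorrelated errors the observed covariances equal the true-score covariances, so only the own-variance terms attenuate.
True-score variance = [3²·0.64 + 0.59] + 3.18 = 6.35 + 3.18 = 9.53.
Reliability = 9.53 / 13.18 = 0.7231.

0.7231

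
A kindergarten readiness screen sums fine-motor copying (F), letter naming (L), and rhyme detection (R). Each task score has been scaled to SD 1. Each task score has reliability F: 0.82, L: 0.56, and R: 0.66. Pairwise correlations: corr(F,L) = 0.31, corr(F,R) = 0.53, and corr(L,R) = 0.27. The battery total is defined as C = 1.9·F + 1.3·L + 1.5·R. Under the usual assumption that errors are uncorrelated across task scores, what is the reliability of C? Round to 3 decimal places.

0.836

Var(C) = 1.9² + 1.3² + 1.5² + 2·[2.47·0.31 + 2.85·0.53 + 1.95·0.27] = 7.55 + 5.6054 = 13.1554.
With uncorrelated errors the cross-covariances are all true-score covariance, so they carry over unchanged; only the diagonal terms shrink to ρᵢσᵢ².
True-score variance = [1.9²·0.82 + 1.3²·0.56 + 1.5²·0.66] + 5.6054 = 5.3916 + 5.6054 = 10.997.
Reliability = 10.997 / 13.1554 = 0.836.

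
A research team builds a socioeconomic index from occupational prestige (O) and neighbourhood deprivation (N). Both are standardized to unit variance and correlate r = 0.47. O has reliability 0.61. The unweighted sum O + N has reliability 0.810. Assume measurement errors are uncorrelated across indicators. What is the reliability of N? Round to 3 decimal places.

Var(O+N) = 2 + 2·0.47 = 2.940.
True-score variance = ρ_O + ρ_N + 2·0.47, so 0.810 = (0.61 + ρ_N + 0.94) / 2.940.
ρ_N = 0.810·2.940 − 0.61 − 0.94 = 0.831.

0.831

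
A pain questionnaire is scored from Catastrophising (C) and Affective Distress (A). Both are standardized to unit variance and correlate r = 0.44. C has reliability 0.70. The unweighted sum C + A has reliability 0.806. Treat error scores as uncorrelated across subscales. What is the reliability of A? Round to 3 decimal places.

Var(C+A) = 2 + 2·0.44 = 2.880.
True-score variance = ρ_C + ρ_A + 2·0.44, so 0.806 = (0.70 + ρ_A + 0.88) / 2.880.
ρ_A = 0.806·2.880 − 0.70 − 0.88 = 0.741.

0.741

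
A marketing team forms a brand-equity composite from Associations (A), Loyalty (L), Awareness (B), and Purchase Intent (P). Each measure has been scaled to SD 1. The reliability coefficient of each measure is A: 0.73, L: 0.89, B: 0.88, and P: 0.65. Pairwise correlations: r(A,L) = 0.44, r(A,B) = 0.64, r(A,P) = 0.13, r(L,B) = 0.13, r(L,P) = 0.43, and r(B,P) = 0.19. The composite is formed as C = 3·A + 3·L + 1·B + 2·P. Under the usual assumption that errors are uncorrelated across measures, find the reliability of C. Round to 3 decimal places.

Var(C) = 3² + 3² + 1 + 2² + 2·[9·0.44 + 3·0.64 + 6·0.13 + 3·0.13 + 6·0.43 + 2·0.19] = 23 + 20.02 = 43.02.
Because errors are independent across components, Cov(Tᵢ,Tⱼ) = Cov(Xᵢ,Xⱼ); the off-diagonal part of the true-score variance is the same as above.
True-score variance = [3²·0.73 + 3²·0.89 + 0.88 + 2²·0.65] + 20.02 = 18.06 + 20.02 = 38.08.
Reliability = 38.08 / 43.02 = 0.885.

0.885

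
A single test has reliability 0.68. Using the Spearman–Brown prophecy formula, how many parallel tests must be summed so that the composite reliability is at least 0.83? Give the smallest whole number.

k ≥ ρ*(1−ρ₁)/(ρ₁(1−ρ*)) = 0.83·0.32 / (0.68·0.17) = 2.298.
Smallest integer k = 3.

3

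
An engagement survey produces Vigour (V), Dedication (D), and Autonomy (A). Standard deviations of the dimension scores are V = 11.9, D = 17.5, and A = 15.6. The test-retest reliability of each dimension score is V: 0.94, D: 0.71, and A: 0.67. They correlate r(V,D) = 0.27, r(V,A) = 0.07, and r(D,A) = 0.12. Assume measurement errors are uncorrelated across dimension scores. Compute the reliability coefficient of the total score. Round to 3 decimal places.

0.802

Var(V+D+A) = 11.9² + 17.5² + 15.6² + 2·[11.9·17.5·0.27 + 11.9·15.6·0.07 + 17.5·15.6·0.12] = 691.22 + 203.965 = 895.185.
Under uncorrelated errors the observed covariances equal the true-score covariances, so only the own-variance terms attenuate.
True-score variance = [11.9²·0.94 + 17.5²·0.71 + 15.6²·0.67] + 203.965 = 513.602 + 203.965 = 717.567.
Reliability = 717.567 / 895.185 = 0.802.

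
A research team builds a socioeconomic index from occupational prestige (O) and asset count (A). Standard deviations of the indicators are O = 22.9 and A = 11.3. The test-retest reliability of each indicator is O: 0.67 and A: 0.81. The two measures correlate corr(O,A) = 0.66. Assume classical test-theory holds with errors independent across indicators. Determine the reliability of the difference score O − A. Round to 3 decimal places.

0.365

Var(O−A) = 22.9² + 11.3² − 2·22.9·11.3·0.66 = 652.1 − 341.576 = 310.524.
Because errors are independent across components, Cov(Tᵢ,Tⱼ) = Cov(Xᵢ,Xⱼ); the off-diagonal part of the true-score variance is the same as above.
True-score variance = [22.9²·0.67 + 11.3²·0.81] − 341.576 = 454.784 − 341.576 = 113.207.
Reliability = 113.207 / 310.524 = 0.365.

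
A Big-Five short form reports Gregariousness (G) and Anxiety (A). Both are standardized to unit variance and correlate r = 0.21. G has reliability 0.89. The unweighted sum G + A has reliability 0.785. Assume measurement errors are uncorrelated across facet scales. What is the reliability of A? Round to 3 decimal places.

0.590

Var(G+A) = 2 + 2·0.21 = 2.420.
True-score variance = ρ_G + ρ_A + 2·0.21, so 0.785 = (0.89 + ρ_A + 0.42) / 2.420.
ρ_A = 0.785·2.420 − 0.89 − 0.42 = 0.590.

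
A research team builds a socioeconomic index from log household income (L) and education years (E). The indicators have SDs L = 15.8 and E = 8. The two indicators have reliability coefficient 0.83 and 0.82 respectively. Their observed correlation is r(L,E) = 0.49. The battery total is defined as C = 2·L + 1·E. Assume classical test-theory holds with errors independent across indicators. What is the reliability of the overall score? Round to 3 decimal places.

Var(C) = 2²·15.8² + 8² + 2·[2·15.8·8·0.49] = 1062.56 + 247.744 = 1310.3.
With uncorrelated errors the cross-covariances are all true-score covariance, so they carry over unchanged; only the diagonal terms shrink to ρᵢσᵢ².
True-score variance = [2²·15.8²·0.83 + 8²·0.82] + 247.744 = 881.285 + 247.744 = 1129.03.
Reliability = 1129.03 / 1310.3 = 0.862.

0.862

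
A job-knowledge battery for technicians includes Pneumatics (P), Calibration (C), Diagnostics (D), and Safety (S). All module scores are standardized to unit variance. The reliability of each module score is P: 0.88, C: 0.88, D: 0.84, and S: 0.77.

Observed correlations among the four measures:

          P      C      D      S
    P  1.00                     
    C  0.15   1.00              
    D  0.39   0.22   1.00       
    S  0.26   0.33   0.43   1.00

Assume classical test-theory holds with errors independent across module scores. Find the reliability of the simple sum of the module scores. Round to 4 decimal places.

0.9167

Var(P+C+D+S) = 4 + 2·[0.15 + 0.39 + 0.26 + 0.22 + 0.33 + 0.43] = 4 + 3.56 = 7.56.
With uncorrelated errors the cross-covariances are all true-score covariance, so they carry over unchanged; only the diagonal terms shrink to ρᵢσᵢ².
True-score variance = [0.88 + 0.88 + 0.84 + 0.77] + 3.56 = 3.37 + 3.56 = 6.93.
Reliability = 6.93 / 7.56 = 0.9167.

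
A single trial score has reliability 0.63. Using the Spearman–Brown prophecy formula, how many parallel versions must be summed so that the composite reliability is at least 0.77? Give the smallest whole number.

k ≥ ρ*(1−ρ₁)/(ρ₁(1−ρ*)) = 0.77·0.37 / (0.63·0.23) = 1.966.
Smallest integer k = 2.

2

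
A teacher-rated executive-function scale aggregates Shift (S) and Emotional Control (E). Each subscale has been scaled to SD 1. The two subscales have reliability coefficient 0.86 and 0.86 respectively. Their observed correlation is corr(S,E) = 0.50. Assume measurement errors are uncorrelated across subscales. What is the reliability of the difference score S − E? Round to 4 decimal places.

Var(S−E) = 1 + 1 − 2·0.50 = 2 − 1 = 1.
Under uncorrelated errors the observed covariances equal the true-score covariances, so only the own-variance terms attenuate.
True-score variance = [0.86 + 0.86] − 1 = 1.72 − 1 = 0.72.
Reliability = 0.72 / 1 = 0.7200.

0.7200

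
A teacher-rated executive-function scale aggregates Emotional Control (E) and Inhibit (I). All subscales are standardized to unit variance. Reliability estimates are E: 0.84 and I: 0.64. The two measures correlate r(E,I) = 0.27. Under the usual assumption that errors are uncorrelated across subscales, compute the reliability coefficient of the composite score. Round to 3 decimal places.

0.795

Var(E+I) = 2 + 2·[0.27] = 2 + 0.54 = 2.54.
Because errors are independent across components, Cov(Tᵢ,Tⱼ) = Cov(Xᵢ,Xⱼ); the off-diagonal part of the true-score variance is the same as above.
True-score variance = [0.84 + 0.64] + 0.54 = 1.48 + 0.54 = 2.02.
Reliability = 2.02 / 2.54 = 0.795.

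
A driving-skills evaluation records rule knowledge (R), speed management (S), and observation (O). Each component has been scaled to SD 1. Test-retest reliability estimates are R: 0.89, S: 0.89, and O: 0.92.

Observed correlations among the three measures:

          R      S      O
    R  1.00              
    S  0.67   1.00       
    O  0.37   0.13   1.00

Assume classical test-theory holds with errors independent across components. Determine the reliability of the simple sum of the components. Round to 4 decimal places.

Var(R+S+O) = 3 + 2·[0.67 + 0.37 + 0.13] = 3 + 2.34 = 5.34.
Because errors are independent across components, Cov(Tᵢ,Tⱼ) = Cov(Xᵢ,Xⱼ); the off-diagonal part of the true-score variance is the same as above.
True-score variance = [0.89 + 0.89 + 0.92] + 2.34 = 2.7 + 2.34 = 5.04.
Reliability = 5.04 / 5.34 = 0.9438.

0.9438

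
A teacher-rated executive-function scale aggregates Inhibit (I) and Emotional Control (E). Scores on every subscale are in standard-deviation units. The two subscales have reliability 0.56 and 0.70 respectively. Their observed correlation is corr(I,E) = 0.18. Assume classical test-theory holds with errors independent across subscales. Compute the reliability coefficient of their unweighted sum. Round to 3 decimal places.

0.686

Var(I+E) = 2 + 2·[0.18] = 2 + 0.36 = 2.36.
With uncorrelated errors the cross-covariances are all true-score covariance, so they carry over unchanged; only the diagonal terms shrink to ρᵢσᵢ².
True-score variance = [0.56 + 0.70] + 0.36 = 1.26 + 0.36 = 1.62.
Reliability = 1.62 / 2.36 = 0.686.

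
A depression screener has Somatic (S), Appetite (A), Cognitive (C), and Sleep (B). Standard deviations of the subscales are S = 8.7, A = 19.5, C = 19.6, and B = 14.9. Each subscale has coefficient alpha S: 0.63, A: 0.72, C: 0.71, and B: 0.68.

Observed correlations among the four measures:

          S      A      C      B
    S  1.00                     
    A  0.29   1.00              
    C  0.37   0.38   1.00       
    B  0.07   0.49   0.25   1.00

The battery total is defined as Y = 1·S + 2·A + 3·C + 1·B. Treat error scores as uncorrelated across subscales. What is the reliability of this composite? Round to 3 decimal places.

0.823

Var(Y) = 8.7² + 2²·19.5² + 3²·19.6² + 14.9² + 2·[2·8.7·19.5·0.29 + 3·8.7·19.6·0.37 + 8.7·14.9·0.07 + 6·19.5·19.6·0.38 + 2·19.5·14.9·0.49 + 3·19.6·14.9·0.25] = 5276.14 + 3343.87 = 8620.01.
With uncorrelated errors the cross-covariances are all true-score covariance, so they carry over unchanged; only the diagonal terms shrink to ρᵢσᵢ².
True-score variance = [8.7²·0.63 + 2²·19.5²·0.72 + 3²·19.6²·0.71 + 14.9²·0.68] + 3343.87 = 3748.55 + 3343.87 = 7092.42.
Reliability = 7092.42 / 8620.01 = 0.823.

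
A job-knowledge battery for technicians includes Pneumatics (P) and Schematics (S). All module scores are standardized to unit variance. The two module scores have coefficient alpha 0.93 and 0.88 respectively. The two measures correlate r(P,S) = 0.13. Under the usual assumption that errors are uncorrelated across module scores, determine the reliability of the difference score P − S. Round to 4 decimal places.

0.8908

Var(P−S) = 1 + 1 − 2·0.13 = 2 − 0.26 = 1.74.
Under uncorrelated errors the observed covariances equal the true-score covariances, so only the own-variance terms attenuate.
True-score variance = [0.93 + 0.88] − 0.26 = 1.81 − 0.26 = 1.55.
Reliability = 1.55 / 1.74 = 0.8908.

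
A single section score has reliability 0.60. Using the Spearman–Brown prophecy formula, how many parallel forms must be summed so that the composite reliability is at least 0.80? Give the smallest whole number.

3

k ≥ ρ*(1−ρ₁)/(ρ₁(1−ρ*)) = 0.80·0.40 / (0.60·0.20) = 2.667.
Smallest integer k = 3.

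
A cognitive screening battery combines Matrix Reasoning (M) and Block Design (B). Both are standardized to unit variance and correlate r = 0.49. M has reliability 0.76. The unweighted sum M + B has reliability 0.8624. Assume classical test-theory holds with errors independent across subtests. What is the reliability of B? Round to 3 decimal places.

0.830

Var(M+B) = 2 + 2·0.49 = 2.980.
True-score variance = ρ_M + ρ_B + 2·0.49, so 0.8624 = (0.76 + ρ_B + 0.98) / 2.980.
ρ_B = 0.8624·2.980 − 0.76 − 0.98 = 0.830.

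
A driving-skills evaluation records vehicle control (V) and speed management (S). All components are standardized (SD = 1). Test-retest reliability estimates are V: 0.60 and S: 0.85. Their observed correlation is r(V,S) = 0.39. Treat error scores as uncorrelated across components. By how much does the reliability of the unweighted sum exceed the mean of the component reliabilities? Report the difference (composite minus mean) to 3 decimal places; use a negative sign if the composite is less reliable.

0.077

Var(sum) = 2 + 0.78 = 2.78; true-score variance = 1.45 + 0.78 = 2.23; composite reliability = 0.8022.
Mean component reliability = 0.7250.
Difference = 0.8022 − 0.7250 = 0.077.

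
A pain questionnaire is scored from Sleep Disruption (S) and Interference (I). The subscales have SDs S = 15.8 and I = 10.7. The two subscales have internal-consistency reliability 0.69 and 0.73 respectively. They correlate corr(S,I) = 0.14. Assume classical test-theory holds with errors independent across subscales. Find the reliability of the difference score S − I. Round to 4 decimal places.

0.6581

Var(S−I) = 15.8² + 10.7² − 2·15.8·10.7·0.14 = 364.13 − 47.3368 = 316.793.
Under uncorrelated errors the observed covariances equal the true-score covariances, so only the own-variance terms attenuate.
True-score variance = [15.8²·0.69 + 10.7²·0.73] − 47.3368 = 255.829 − 47.3368 = 208.492.
Reliability = 208.492 / 316.793 = 0.6581.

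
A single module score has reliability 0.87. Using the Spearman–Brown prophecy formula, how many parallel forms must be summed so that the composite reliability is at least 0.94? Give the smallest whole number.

3

k ≥ ρ*(1−ρ₁)/(ρ₁(1−ρ*)) = 0.94·0.13 / (0.87·0.06) = 2.341.
Smallest integer k = 3.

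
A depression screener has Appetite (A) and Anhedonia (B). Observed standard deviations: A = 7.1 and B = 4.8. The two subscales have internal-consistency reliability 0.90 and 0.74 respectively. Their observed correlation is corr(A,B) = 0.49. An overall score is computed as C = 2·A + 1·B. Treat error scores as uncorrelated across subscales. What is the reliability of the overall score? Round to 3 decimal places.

Var(C) = 2²·7.1² + 4.8² + 2·[2·7.1·4.8·0.49] = 224.68 + 66.7968 = 291.477.
Because errors are independent across components, Cov(Tᵢ,Tⱼ) = Cov(Xᵢ,Xⱼ); the off-diagonal part of the true-score variance is the same as above.
True-score variance = [2²·7.1²·0.90 + 4.8²·0.74] + 66.7968 = 198.526 + 66.7968 = 265.322.
Reliability = 265.322 / 291.477 = 0.910.

0.910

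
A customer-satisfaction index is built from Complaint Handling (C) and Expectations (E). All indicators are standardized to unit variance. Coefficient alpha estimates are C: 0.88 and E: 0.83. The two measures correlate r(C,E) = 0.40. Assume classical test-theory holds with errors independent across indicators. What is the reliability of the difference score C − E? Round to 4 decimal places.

Var(C−E) = 1 + 1 − 2·0.40 = 2 − 0.8 = 1.2.
Because errors are independent across components, Cov(Tᵢ,Tⱼ) = Cov(Xᵢ,Xⱼ); the off-diagonal part of the true-score variance is the same as above.
True-score variance = [0.88 + 0.83] − 0.8 = 1.71 − 0.8 = 0.91.
Reliability = 0.91 / 1.2 = 0.7583.

0.7583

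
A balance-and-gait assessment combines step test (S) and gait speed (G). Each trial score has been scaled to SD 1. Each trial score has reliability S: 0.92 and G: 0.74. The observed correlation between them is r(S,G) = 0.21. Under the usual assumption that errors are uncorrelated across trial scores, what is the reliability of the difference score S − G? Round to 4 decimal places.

0.7848

Var(S−G) = 1 + 1 − 2·0.21 = 2 − 0.42 = 1.58.
With uncorrelated errors the cross-covariances are all true-score covariance, so they carry over unchanged; only the diagonal terms shrink to ρᵢσᵢ².
True-score variance = [0.92 + 0.74] − 0.42 = 1.66 − 0.42 = 1.24.
Reliability = 1.24 / 1.58 = 0.7848.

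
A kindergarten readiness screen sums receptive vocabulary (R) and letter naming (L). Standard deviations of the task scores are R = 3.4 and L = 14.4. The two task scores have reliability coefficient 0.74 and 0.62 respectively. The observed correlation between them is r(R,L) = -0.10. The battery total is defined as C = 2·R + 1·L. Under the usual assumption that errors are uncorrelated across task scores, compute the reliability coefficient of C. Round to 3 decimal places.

Var(C) = 2²·3.4² + 14.4² + 2·[2·3.4·14.4·(-0.10)] = 253.6 − 19.584 = 234.016.
Under uncorrelated errors the observed covariances equal the true-score covariances, so only the own-variance terms attenuate.
True-score variance = [2²·3.4²·0.74 + 14.4²·0.62] − 19.584 = 162.781 − 19.584 = 143.197.
Reliability = 143.197 / 234.016 = 0.612.

0.612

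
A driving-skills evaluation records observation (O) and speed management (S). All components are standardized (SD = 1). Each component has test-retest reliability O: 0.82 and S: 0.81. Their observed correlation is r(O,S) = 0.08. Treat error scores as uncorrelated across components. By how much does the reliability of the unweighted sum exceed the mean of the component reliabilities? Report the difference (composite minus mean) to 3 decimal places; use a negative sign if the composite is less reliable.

0.014

Var(sum) = 2 + 0.16 = 2.16; true-score variance = 1.63 + 0.16 = 1.79; composite reliability = 0.8287.
Mean component reliability = 0.8150.
Difference = 0.8287 − 0.8150 = 0.014.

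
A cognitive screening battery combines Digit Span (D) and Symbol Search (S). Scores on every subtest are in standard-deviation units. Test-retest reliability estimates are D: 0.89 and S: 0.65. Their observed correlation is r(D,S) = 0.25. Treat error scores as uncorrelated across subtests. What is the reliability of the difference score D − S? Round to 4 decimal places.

Var(D−S) = 1 + 1 − 2·0.25 = 2 − 0.5 = 1.5.
Under uncorrelated errors the observed covariances equal the true-score covariances, so only the own-variance terms attenuate.
True-score variance = [0.89 + 0.65] − 0.5 = 1.54 − 0.5 = 1.04.
Reliability = 1.04 / 1.5 = 0.6933.

0.6933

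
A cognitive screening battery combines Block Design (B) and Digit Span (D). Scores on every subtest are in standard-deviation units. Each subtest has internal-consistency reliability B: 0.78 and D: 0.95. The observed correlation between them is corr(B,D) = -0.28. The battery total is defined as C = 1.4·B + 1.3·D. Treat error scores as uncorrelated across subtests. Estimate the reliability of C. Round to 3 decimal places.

0.804

Var(C) = 1.4² + 1.3² + 2·[1.82·(-0.28)] = 3.65 − 1.0192 = 2.6308.
With uncorrelated errors the cross-covariances are all true-score covariance, so they carry over unchanged; only the diagonal terms shrink to ρᵢσᵢ².
True-score variance = [1.4²·0.78 + 1.3²·0.95] − 1.0192 = 3.1343 − 1.0192 = 2.1151.
Reliability = 2.1151 / 2.6308 = 0.804.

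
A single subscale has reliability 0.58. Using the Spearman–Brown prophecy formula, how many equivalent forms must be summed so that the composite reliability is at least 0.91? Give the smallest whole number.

8

k ≥ ρ*(1−ρ₁)/(ρ₁(1−ρ*)) = 0.91·0.42 / (0.58·0.09) = 7.322.
Smallest integer k = 8.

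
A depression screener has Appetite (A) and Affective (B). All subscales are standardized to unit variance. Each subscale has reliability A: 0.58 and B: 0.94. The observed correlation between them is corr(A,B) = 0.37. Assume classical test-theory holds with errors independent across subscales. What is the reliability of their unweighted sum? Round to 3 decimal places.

0.825

Var(A+B) = 2 + 2·[0.37] = 2 + 0.74 = 2.74.
With uncorrelated errors the cross-covariances are all true-score covariance, so they carry over unchanged; only the diagonal terms shrink to ρᵢσᵢ².
True-score variance = [0.58 + 0.94] + 0.74 = 1.52 + 0.74 = 2.26.
Reliability = 2.26 / 2.74 = 0.825.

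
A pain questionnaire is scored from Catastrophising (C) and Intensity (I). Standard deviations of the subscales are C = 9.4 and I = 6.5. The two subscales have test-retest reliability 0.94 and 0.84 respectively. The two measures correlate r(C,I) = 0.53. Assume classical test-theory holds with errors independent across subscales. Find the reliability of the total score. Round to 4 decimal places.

0.9383

Var(C+I) = 9.4² + 6.5² + 2·[9.4·6.5·0.53] = 130.61 + 64.766 = 195.376.
With uncorrelated errors the cross-covariances are all true-score covariance, so they carry over unchanged; only the diagonal terms shrink to ρᵢσᵢ².
True-score variance = [9.4²·0.94 + 6.5²·0.84] + 64.766 = 118.548 + 64.766 = 183.314.
Reliability = 183.314 / 195.376 = 0.9383.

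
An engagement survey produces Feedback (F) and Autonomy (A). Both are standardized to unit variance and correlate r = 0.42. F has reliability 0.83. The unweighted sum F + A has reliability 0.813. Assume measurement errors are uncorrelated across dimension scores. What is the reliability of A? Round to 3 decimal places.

0.639

Var(F+A) = 2 + 2·0.42 = 2.840.
True-score variance = ρ_F + ρ_A + 2·0.42, so 0.813 = (0.83 + ρ_A + 0.84) / 2.840.
ρ_A = 0.813·2.840 − 0.83 − 0.84 = 0.639.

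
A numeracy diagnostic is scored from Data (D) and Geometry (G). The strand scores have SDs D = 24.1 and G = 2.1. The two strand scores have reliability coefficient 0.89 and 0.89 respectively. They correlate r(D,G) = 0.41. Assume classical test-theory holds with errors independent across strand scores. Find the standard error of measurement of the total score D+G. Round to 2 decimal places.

Var(total) = 585.22 + 41.5002 = 626.72.
True-score variance = 520.846 + 41.5002 = 562.346, so reliability = 0.8973.
Error variance = 626.72 − 562.346 = 64.3742; SEM = √64.3742 = 8.02.

8.02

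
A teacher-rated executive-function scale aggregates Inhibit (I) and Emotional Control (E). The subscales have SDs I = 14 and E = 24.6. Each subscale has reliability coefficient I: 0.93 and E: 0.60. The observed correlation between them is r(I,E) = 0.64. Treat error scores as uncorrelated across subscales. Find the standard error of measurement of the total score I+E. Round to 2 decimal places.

Var(total) = 801.16 + 440.832 = 1241.99.
True-score variance = 545.376 + 440.832 = 986.208, so reliability = 0.7941.
Error variance = 1241.99 − 986.208 = 255.784; SEM = √255.784 = 15.99.

15.99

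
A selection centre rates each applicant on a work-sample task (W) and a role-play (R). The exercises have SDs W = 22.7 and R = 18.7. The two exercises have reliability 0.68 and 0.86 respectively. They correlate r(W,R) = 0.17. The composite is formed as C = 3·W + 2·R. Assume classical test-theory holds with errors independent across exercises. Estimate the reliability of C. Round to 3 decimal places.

0.757

Var(C) = 3²·22.7² + 2²·18.7² + 2·[6·22.7·18.7·0.17] = 6036.37 + 865.96 = 6902.33.
Because errors are independent across components, Cov(Tᵢ,Tⱼ) = Cov(Xᵢ,Xⱼ); the off-diagonal part of the true-score variance is the same as above.
True-score variance = [3²·22.7²·0.68 + 2²·18.7²·0.86] + 865.96 = 4356.51 + 865.96 = 5222.47.
Reliability = 5222.47 / 6902.33 = 0.757.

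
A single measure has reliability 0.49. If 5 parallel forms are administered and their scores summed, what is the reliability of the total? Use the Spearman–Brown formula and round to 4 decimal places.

ρ_k = kρ / (1 + (k−1)ρ) = 5·0.49 / (1 + 4·0.49) = 2.450 / 2.960 = 0.8277.

0.8277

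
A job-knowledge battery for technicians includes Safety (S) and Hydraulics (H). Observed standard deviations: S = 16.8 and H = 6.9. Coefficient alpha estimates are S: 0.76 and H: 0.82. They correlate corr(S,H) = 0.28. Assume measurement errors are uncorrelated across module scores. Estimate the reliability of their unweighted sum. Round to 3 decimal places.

Var(S+H) = 16.8² + 6.9² + 2·[16.8·6.9·0.28] = 329.85 + 64.9152 = 394.765.
Under uncorrelated errors the observed covariances equal the true-score covariances, so only the own-variance terms attenuate.
True-score variance = [16.8²·0.76 + 6.9²·0.82] + 64.9152 = 253.543 + 64.9152 = 318.458.
Reliability = 318.458 / 394.765 = 0.807.

0.807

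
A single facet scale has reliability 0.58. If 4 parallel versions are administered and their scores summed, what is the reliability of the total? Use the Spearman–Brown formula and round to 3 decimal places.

0.847

ρ_k = kρ / (1 + (k−1)ρ) = 4·0.58 / (1 + 3·0.58) = 2.320 / 2.740 = 0.847.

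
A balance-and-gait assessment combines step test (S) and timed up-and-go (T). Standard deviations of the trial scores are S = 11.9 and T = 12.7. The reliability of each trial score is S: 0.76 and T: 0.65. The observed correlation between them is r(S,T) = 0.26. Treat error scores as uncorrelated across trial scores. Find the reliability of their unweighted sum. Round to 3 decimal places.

0.763

Var(S+T) = 11.9² + 12.7² + 2·[11.9·12.7·0.26] = 302.9 + 78.5876 = 381.488.
Under uncorrelated errors the observed covariances equal the true-score covariances, so only the own-variance terms attenuate.
True-score variance = [11.9²·0.76 + 12.7²·0.65] + 78.5876 = 212.462 + 78.5876 = 291.05.
Reliability = 291.05 / 381.488 = 0.763.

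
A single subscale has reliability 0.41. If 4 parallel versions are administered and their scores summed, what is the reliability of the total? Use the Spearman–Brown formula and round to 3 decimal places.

0.735

ρ_k = kρ / (1 + (k−1)ρ) = 4·0.41 / (1 + 3·0.41) = 1.640 / 2.230 = 0.735.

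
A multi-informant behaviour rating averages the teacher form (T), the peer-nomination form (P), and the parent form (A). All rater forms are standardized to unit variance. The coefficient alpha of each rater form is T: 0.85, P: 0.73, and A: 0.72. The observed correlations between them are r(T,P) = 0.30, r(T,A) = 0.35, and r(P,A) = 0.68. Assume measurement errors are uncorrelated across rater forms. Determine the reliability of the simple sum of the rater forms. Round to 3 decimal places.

0.876

Var(T+P+A) = 3 + 2·[0.30 + 0.35 + 0.68] = 3 + 2.66 = 5.66.
With uncorrelated errors the cross-covariances are all true-score covariance, so they carry over unchanged; only the diagonal terms shrink to ρᵢσᵢ².
True-score variance = [0.85 + 0.73 + 0.72] + 2.66 = 2.3 + 2.66 = 4.96.
Reliability = 4.96 / 5.66 = 0.876.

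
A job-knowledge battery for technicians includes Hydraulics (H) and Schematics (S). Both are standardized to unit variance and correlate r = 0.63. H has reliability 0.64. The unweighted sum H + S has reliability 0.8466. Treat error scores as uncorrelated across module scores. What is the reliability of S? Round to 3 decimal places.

0.860

Var(H+S) = 2 + 2·0.63 = 3.260.
True-score variance = ρ_H + ρ_S + 2·0.63, so 0.8466 = (0.64 + ρ_S + 1.26) / 3.260.
ρ_S = 0.8466·3.260 − 0.64 − 1.26 = 0.860.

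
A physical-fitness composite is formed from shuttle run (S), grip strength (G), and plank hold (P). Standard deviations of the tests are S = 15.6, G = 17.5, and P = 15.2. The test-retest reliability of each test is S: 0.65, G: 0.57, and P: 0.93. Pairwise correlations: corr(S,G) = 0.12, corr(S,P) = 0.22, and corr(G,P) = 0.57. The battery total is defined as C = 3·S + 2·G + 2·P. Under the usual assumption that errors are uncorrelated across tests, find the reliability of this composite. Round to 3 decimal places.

0.793

Var(C) = 3²·15.6² + 2²·17.5² + 2²·15.2² + 2·[6·15.6·17.5·0.12 + 6·15.6·15.2·0.22 + 4·17.5·15.2·0.57] = 4339.4 + 2232.08 = 6571.48.
With uncorrelated errors the cross-covariances are all true-score covariance, so they carry over unchanged; only the diagonal terms shrink to ρᵢσᵢ².
True-score variance = [3²·15.6²·0.65 + 2²·17.5²·0.57 + 2²·15.2²·0.93] + 2232.08 = 2981.37 + 2232.08 = 5213.45.
Reliability = 5213.45 / 6571.48 = 0.793.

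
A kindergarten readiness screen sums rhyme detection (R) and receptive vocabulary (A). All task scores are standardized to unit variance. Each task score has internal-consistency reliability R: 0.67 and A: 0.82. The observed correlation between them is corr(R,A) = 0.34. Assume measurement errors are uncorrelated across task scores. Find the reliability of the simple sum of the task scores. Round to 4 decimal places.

0.8097

Var(R+A) = 2 + 2·[0.34] = 2 + 0.68 = 2.68.
With uncorrelated errors the cross-covariances are all true-score covariance, so they carry over unchanged; only the diagonal terms shrink to ρᵢσᵢ².
True-score variance = [0.67 + 0.82] + 0.68 = 1.49 + 0.68 = 2.17.
Reliability = 2.17 / 2.68 = 0.8097.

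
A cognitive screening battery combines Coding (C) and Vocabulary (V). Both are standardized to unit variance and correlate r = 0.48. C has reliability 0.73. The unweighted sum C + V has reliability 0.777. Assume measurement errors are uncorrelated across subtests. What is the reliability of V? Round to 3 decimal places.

Var(C+V) = 2 + 2·0.48 = 2.960.
True-score variance = ρ_C + ρ_V + 2·0.48, so 0.777 = (0.73 + ρ_V + 0.96) / 2.960.
ρ_V = 0.777·2.960 − 0.73 − 0.96 = 0.610.

0.610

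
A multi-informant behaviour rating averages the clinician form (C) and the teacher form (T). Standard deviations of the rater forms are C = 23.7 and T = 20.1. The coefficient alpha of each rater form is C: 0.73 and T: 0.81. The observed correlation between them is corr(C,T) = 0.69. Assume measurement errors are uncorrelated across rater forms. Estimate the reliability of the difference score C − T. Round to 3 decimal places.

Var(C−T) = 23.7² + 20.1² − 2·23.7·20.1·0.69 = 965.7 − 657.391 = 308.309.
Because errors are independent across components, Cov(Tᵢ,Tⱼ) = Cov(Xᵢ,Xⱼ); the off-diagonal part of the true-score variance is the same as above.
True-score variance = [23.7²·0.73 + 20.1²·0.81] − 657.391 = 737.282 − 657.391 = 79.8912.
Reliability = 79.8912 / 308.309 = 0.259.

0.259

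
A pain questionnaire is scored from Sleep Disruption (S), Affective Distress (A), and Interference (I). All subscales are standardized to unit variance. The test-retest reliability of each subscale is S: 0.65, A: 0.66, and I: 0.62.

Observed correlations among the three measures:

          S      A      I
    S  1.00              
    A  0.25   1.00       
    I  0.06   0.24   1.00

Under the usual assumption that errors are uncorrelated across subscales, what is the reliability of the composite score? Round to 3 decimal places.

0.739

Var(S+A+I) = 3 + 2·[0.25 + 0.06 + 0.24] = 3 + 1.1 = 4.1.
Because errors are independent across components, Cov(Tᵢ,Tⱼ) = Cov(Xᵢ,Xⱼ); the off-diagonal part of the true-score variance is the same as above.
True-score variance = [0.65 + 0.66 + 0.62] + 1.1 = 1.93 + 1.1 = 3.03.
Reliability = 3.03 / 4.1 = 0.739.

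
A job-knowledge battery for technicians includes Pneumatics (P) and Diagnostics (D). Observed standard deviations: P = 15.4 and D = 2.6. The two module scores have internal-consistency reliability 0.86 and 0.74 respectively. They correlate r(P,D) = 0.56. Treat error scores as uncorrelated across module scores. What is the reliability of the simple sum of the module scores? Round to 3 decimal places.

Var(P+D) = 15.4² + 2.6² + 2·[15.4·2.6·0.56] = 243.92 + 44.8448 = 288.765.
Because errors are independent across components, Cov(Tᵢ,Tⱼ) = Cov(Xᵢ,Xⱼ); the off-diagonal part of the true-score variance is the same as above.
True-score variance = [15.4²·0.86 + 2.6²·0.74] + 44.8448 = 208.96 + 44.8448 = 253.805.
Reliability = 253.805 / 288.765 = 0.879.

0.879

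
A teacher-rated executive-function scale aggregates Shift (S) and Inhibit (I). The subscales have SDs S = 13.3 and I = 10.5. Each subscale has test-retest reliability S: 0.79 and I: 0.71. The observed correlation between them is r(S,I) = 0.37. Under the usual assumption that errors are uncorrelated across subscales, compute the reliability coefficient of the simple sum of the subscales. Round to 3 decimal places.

Var(S+I) = 13.3² + 10.5² + 2·[13.3·10.5·0.37] = 287.14 + 103.341 = 390.481.
Under uncorrelated errors the observed covariances equal the true-score covariances, so only the own-variance terms attenuate.
True-score variance = [13.3²·0.79 + 10.5²·0.71] + 103.341 = 218.021 + 103.341 = 321.362.
Reliability = 321.362 / 390.481 = 0.823.

0.823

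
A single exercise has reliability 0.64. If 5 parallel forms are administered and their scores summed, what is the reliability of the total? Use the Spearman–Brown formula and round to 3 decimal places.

0.899

ρ_k = kρ / (1 + (k−1)ρ) = 5·0.64 / (1 + 4·0.64) = 3.200 / 3.560 = 0.899.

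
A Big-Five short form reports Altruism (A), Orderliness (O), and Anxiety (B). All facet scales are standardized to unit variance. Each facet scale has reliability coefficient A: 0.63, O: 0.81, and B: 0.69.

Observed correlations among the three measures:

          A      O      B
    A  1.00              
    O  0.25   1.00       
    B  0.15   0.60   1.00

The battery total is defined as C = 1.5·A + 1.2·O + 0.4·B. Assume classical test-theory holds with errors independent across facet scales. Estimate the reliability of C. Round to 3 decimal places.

0.790

Var(C) = 1.5² + 1.2² + 0.4² + 2·[1.8·0.25 + 0.6·0.15 + 0.48·0.60] = 3.85 + 1.656 = 5.506.
With uncorrelated errors the cross-covariances are all true-score covariance, so they carry over unchanged; only the diagonal terms shrink to ρᵢσᵢ².
True-score variance = [1.5²·0.63 + 1.2²·0.81 + 0.4²·0.69] + 1.656 = 2.6943 + 1.656 = 4.3503.
Reliability = 4.3503 / 5.506 = 0.790.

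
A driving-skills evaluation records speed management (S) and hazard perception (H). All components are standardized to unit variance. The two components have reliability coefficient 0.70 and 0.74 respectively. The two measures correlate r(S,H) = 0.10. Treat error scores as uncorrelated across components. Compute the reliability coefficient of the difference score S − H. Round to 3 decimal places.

0.689

Var(S−H) = 1 + 1 − 2·0.10 = 2 − 0.2 = 1.8.
Because errors are independent across components, Cov(Tᵢ,Tⱼ) = Cov(Xᵢ,Xⱼ); the off-diagonal part of the true-score variance is the same as above.
True-score variance = [0.70 + 0.74] − 0.2 = 1.44 − 0.2 = 1.24.
Reliability = 1.24 / 1.8 = 0.689.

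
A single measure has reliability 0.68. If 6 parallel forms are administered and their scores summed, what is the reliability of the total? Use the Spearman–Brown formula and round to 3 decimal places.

0.927

ρ_k = kρ / (1 + (k−1)ρ) = 6·0.68 / (1 + 5·0.68) = 4.080 / 4.400 = 0.927.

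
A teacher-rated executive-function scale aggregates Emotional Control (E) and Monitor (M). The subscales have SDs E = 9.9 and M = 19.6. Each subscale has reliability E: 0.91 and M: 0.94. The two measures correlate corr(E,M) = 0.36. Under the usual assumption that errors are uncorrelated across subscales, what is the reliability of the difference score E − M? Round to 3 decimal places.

Var(E−M) = 9.9² + 19.6² − 2·9.9·19.6·0.36 = 482.17 − 139.709 = 342.461.
With uncorrelated errors the cross-covariances are all true-score covariance, so they carry over unchanged; only the diagonal terms shrink to ρᵢσᵢ².
True-score variance = [9.9²·0.91 + 19.6²·0.94] − 139.709 = 450.3 − 139.709 = 310.591.
Reliability = 310.591 / 342.461 = 0.907.

0.907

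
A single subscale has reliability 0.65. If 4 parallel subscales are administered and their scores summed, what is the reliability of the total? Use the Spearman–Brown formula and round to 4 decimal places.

ρ_k = kρ / (1 + (k−1)ρ) = 4·0.65 / (1 + 3·0.65) = 2.600 / 2.950 = 0.8814.

0.8814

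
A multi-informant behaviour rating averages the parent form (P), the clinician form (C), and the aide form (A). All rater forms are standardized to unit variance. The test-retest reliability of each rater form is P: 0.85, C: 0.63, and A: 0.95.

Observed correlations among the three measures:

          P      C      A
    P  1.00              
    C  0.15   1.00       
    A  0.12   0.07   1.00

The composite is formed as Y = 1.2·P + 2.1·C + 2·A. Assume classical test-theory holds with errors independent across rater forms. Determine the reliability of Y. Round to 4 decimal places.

Var(Y) = 1.2² + 2.1² + 2² + 2·[2.52·0.15 + 2.4·0.12 + 4.2·0.07] = 9.85 + 1.92 = 11.77.
With uncorrelated errors the cross-covariances are all true-score covariance, so they carry over unchanged; only the diagonal terms shrink to ρᵢσᵢ².
True-score variance = [1.2²·0.85 + 2.1²·0.63 + 2²·0.95] + 1.92 = 7.8023 + 1.92 = 9.7223.
Reliability = 9.7223 / 11.77 = 0.8260.

0.8260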